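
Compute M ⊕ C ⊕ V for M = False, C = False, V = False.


M = False, C = False, V = False
Step 1: M ⊕ C = False XOR False = False
Step 2: False ⊕ V = False XOR False = False
XOR is true when an odd number of operands are true.

False


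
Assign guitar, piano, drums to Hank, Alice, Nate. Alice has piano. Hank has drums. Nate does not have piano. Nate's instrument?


From clues:
  Alice → piano
  Hank → drums
By elimination, Nate gets the remaining.

guitar


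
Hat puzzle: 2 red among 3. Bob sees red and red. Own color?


Total red = 2, seen red = 2
Own red = 2 - 2 = 0
Bob's hat is blue.

blue


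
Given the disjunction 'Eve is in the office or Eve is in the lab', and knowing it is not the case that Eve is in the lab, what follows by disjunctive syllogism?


Disjunctive syllogism: P ∨ Q, ¬P ⊢ Q
Disjunction: Eve is in the office ∨ Eve is in the lab
We know it is not the case that Eve is in the lab.
By disjunctive syllogism, the other disjunct must be true.

Eve is in the office


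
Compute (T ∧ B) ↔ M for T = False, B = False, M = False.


T = False, B = False, M = False
Step 1: T ∧ B = False AND False = False
Step 2: (False) ↔ M: true when both sides have same truth value.
Result: False ↔ False = True

True


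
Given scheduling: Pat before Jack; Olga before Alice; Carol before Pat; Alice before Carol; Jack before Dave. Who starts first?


Constraints: Pat before Jack; Olga before Alice; Carol before Pat; Alice before Carol; Jack before Dave
The first task can have nothing scheduled before it, so it must never appear on the right of a 'before'.
Tasks appearing after some 'before': Jack, Alice, Pat, Carol, Dave.
The only task not in that list is Olga → it is first.

Olga


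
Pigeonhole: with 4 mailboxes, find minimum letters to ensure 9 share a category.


Pigeonhole: to guarantee k in one of n categories, need (k-1)×n + 1.
k = 9, n = 4
Minimum = (9-1) × 4 + 1 = 8 × 4 + 1

33


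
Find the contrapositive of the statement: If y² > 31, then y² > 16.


Original: If y² > 31, then y² > 16
Contrapositive: If ¬Q, then ¬P
Negate Q: not (y² > 16)
Negate P: not (y² > 31)

If not (y² > 16), then not (y² > 31).


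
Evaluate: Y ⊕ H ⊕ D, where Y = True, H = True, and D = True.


Y = True, H = True, D = True
Step 1: Y ⊕ H = True XOR True = False
Step 2: False ⊕ D = False XOR True = True
XOR is true when an odd number of operands are true.

True


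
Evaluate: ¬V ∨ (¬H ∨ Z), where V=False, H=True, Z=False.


V = False, H = True, Z = False
Expression: ¬V ∨ (¬H ∨ Z)
Step 1: ¬H = NOT True = False
Step 2: ¬H ∨ Z = False OR False = False
Step 3: ¬V = NOT False = True
Step 4: (True) ∨ (False) = True OR False = True

True


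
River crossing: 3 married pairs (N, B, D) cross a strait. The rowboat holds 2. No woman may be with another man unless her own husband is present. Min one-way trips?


Label couples N, B, D (H = husband, W = wife).
Counting alone: 6 people, the rowboat carries 2 and someone must bring it back, so each round trip nets at most +1 on the far side until the last crossing → at least 9 trips. The jealousy constraint makes 9 impossible; the shortest valid schedule has 11:
1. WN+WB →  (far: WN,WB; near: HN,HB,HD,WD)
2. WN ←       (far: WB; near: HN,HB,HD,WN,WD)
3. WN+WD →  (far: WN,WB,WD; near: HN,HB,HD)
4. WN ←       (far: WB,WD; near: HN,HB,HD,WN)
5. HB+HD →  (far: HB,WB,HD,WD; near: HN,WN)
6. HB+WB ←  (far: HD,WD; near: HN,WN,HB,WB)
7. HN+HB →  (far: HN,HB,HD,WD; near: WN,WB)
8. WD ←       (far: HN,HB,HD; near: WN,WB,WD)
9. WN+WB →  (far: HN,WN,HB,WB,HD; near: WD)
10. HD ←      (far: HN,WN,HB,WB; near: HD,WD)
11. HD+WD → (far: all six; near: empty)
In every state each wife is either with her husband or with no other man.
Minimum trips = 11

11


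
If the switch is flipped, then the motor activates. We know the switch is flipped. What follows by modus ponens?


Modus ponens: P → Q, P ⊢ Q
P: the switch is flipped
Q: the motor activates
We have P → Q and P is true.
By modus ponens, Q must be true.

The motor activates


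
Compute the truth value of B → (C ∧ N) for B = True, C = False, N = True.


B = True, C = False, N = True
Step 1: C ∧ N = False AND True = False
Step 2: B → (False): false only when B=True and consequent=False.
Result: False

False


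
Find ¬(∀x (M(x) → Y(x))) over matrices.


Original: ∀x (M(x) → Y(x))
Rule: ¬∀→∃, ¬∃→∀, negate predicate.
Negation: ∃x (M(x) ∧ ¬Y(x))

∃x (M(x) ∧ ¬Y(x))


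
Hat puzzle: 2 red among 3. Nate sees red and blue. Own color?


Total red = 2, seen red = 1
Own red = 2 - 1 = 1
Nate's hat is red.

red


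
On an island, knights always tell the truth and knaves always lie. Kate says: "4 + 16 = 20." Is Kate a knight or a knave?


Statement: "4 + 16 = 20."
Actual: 4 + 16 = 20
Claimed: 20
Statement is TRUE → Kate tells the truth → Knight

Knight


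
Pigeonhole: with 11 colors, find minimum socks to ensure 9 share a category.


Pigeonhole: to guarantee k in one of n categories, need (k-1)×n + 1.
k = 9, n = 11
Minimum = (9-1) × 11 + 1 = 8 × 11 + 1

89


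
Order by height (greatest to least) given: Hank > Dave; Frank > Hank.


Constraints: Hank > Dave; Frank > Hank
Method: at each step, the next-highest is the one remaining person who never appears on the smaller side of a constraint between remaining people.
  Step 1: remaining {Dave, Hank, Frank}; on the smaller side: {Dave, Hank} → Frank is next (Frank > Hank).
  Step 2: remaining {Dave, Hank}; on the smaller side: {Dave} → Hank is next (Hank > Dave).
  Step 3: only Dave remains → lowest.
Final ranking (highest to lowest):

Frank > Hank > Dave


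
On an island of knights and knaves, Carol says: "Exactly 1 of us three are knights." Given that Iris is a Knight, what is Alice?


Carol claims exactly 1 knights among Carol, Iris, Alice.
Given: Iris is a Knight.

Case 1: Carol is a Knight (tells truth)
  Then exactly 1 of the three are knights.
  Counting Carol, Iris: 2 knight(s) so far. Need -1 more → impossible.
Case 2: Carol is a Knave (lies)
  Then the count is NOT 1.
  If Alice = Knave, count = 1 = 1 → claim would be true, contradicts lie.
  If Alice = Knight, count = 2 ≠ 1 → lie confirmed ✓

Alice is a Knight.

Knight


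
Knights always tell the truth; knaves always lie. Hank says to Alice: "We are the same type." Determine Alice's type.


Hank says: "We are the same type."
Case 1: Hank is a Knight (truth-teller)
  Statement is true → they ARE the same → Alice is also a Knight
Case 2: Hank is a Knave (liar)
  Statement is false → they are NOT the same → Alice is a Knight
In both cases, Alice is a Knight.

Knight


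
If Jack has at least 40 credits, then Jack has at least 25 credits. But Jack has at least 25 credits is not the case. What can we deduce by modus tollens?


Modus tollens: P → Q, ¬Q ⊢ ¬P
P: Jack has at least 40 credits
Q: Jack has at least 25 credits
We have P → Q and Q is false.
By modus tollens, P must be false.

It is not the case that Jack has at least 40 credits


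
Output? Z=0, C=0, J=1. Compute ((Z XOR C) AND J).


Z XOR C = 0^0 = 0
0 AND 1 = 0

0


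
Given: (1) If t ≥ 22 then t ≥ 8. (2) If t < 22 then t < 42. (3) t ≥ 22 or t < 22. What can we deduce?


Constructive dilemma: (P → Q) ∧ (R → S), P ∨ R ⊢ Q ∨ S
Premise 1: t ≥ 22 → t ≥ 8
Premise 2: t < 22 → t < 42
Premise 3: t ≥ 22 ∨ t < 22
Case 1: Assuming t ≥ 22, then by Premise 1, t ≥ 8.
Case 2: Assuming t < 22, then by Premise 2, t < 42.
Since one of t ≥ 22 or t < 22 must hold, we get t ≥ 8 or t < 42.

t ≥ 8 or t < 42.


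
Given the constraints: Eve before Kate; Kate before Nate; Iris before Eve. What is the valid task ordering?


Constraints: Eve before Kate; Kate before Nate; Iris before Eve
Method: repeatedly schedule the remaining task that has no remaining task required before it.
  Step 1: remaining {Iris, Nate, Eve, Kate}; every task except Iris still has a predecessor pending → schedule Iris.
  Step 2: remaining {Nate, Eve, Kate}; every task except Eve still has a predecessor pending → schedule Eve.
  Step 3: remaining {Nate, Kate}; every task except Kate still has a predecessor pending → schedule Kate.
  Step 4: only Nate remains → schedule Nate.
Resulting order:

Iris → Eve → Kate → Nate


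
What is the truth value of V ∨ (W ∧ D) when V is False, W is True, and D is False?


V = False, W = True, D = False
Step 1: W ∧ D = True AND False = False
Step 2: V ∨ False = False OR False = False
AND evaluated first (higher precedence); then OR applied.

False


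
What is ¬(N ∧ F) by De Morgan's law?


De Morgan's law: ¬(P ∧ Q) ≡ ¬P ∨ ¬Q
¬(N ∧ F) = ¬N ∨ ¬F

¬N ∨ ¬F


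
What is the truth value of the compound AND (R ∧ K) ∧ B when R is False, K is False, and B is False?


R = False, K = False, B = False
Step 1: R ∧ K = False AND False = False
Step 2: False ∧ B = False AND False = False
AND is true only when ALL operands are true.

False


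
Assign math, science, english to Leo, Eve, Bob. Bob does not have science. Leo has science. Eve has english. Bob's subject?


From clues:
  Leo → science
  Eve → english
By elimination, Bob gets the remaining.

math


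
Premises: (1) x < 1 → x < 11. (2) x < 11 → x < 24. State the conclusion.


Hypothetical syllogism: P → Q, Q → R ⊢ P → R
Premise 1: x < 1 → x < 11
Premise 2: x < 11 → x < 24
Chain the implications: the middle term (x < 11) links the two.
Conclusion: If x < 1, then x < 24.

If x < 1, then x < 24.


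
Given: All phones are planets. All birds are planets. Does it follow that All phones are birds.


Premise 1: All phones are planets.
Premise 2: All birds are planets.
Conclusion: All phones are birds.
Fallacy: undistributed middle. planets is predicate in both.
Counterexample: phones and birds could be disjoint subsets of planets.

Invalid


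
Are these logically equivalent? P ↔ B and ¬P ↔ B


Expression 1: P ↔ B
Expression 2: ¬P ↔ B
Truth table (P B | Expr1 Expr2):
  T T |   T     F   ← differ
  T F |   F     T   ← differ
  F T |   F     T   ← differ
  F F |   T     F   ← differ
Counterexample: P=T, B=T gives Expr1 = T but Expr2 = F, so the expressions are NOT logically equivalent.

No


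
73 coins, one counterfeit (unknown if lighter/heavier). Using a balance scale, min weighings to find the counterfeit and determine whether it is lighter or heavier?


Let n = 73. 146 possibilities (n coins × lighter/heavier); each weighing has 3 outcomes.
Bound for k weighings: say the first weighing puts j coins on each pan. If it tips, the 2j weighed coins remain suspects (each with a known direction) and k-1 weighings give 3^(k-1) outcomes; 3^(k-1) is odd, so 2j ≤ 3^(k-1) - 1. If it balances, the n - 2j unweighed coins remain with direction unknown: 2(n - 2j) ≤ 3^(k-1) - 1 by the same parity argument. Adding, n ≤ (3^(k-1) - 1) + (3^(k-1) - 1)/2 = (3^k - 3)/2, and the classical three-group strategy achieves this (3 coins in 2 weighings, 12 in 3, 39 in 4, 120 in 5).
So we need the smallest k with (3^k - 3)/2 ≥ 73.
k = 4: (3^4 - 3)/2 = 39 < 73 ✗
k = 5: (3^5 - 3)/2 = 120 ≥ 73 ✓

5


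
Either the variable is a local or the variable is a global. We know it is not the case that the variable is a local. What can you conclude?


Disjunctive syllogism: P ∨ Q, ¬P ⊢ Q
Disjunction: the variable is a local ∨ the variable is a global
We know it is not the case that the variable is a local.
By disjunctive syllogism, the other disjunct must be true.

The variable is a global


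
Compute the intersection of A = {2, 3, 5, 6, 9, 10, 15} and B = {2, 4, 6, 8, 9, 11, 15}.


A = {2, 3, 5, 6, 9, 10, 15}
B = {2, 4, 6, 8, 9, 11, 15}
Operation: intersection
Elements in both: 2, 6, 9, 15

{2, 6, 9, 15}


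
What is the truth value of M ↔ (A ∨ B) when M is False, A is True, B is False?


M = False, A = True, B = False
Step 1: A ∨ B = True OR False = True
Step 2: M ↔ (True): true when both sides have same truth value.
Result: False ↔ True = False

False


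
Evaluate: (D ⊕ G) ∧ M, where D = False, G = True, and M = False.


D = False, G = True, M = False
Step 1: D ⊕ G = False XOR True = True
Step 2: True ∧ M = True AND False = False
XOR true when exactly one of D,G is true; then AND with M.

False


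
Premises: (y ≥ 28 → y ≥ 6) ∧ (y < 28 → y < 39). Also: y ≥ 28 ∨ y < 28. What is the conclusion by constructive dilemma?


Constructive dilemma: (P → Q) ∧ (R → S), P ∨ R ⊢ Q ∨ S
Premise 1: y ≥ 28 → y ≥ 6
Premise 2: y < 28 → y < 39
Premise 3: y ≥ 28 ∨ y < 28
Case 1: Assuming y ≥ 28, then by Premise 1, y ≥ 6.
Case 2: Assuming y < 28, then by Premise 2, y < 39.
Since one of y ≥ 28 or y < 28 must hold, we get y ≥ 6 or y < 39.

y ≥ 6 or y < 39.


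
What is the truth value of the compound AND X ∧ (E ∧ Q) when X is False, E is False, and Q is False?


X = False, E = False, Q = False
Step 1: E ∧ Q = False AND False = False
Step 2: X ∧ False = False AND False = False
AND is true only when ALL operands are true.

False


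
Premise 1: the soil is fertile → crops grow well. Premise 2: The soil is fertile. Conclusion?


Modus ponens: P → Q, P ⊢ Q
P: the soil is fertile
Q: crops grow well
We have P → Q and P is true.
By modus ponens, Q must be true.

Crops grow well


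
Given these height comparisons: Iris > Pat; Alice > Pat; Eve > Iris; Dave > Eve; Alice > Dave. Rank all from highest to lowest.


Constraints: Iris > Pat; Alice > Pat; Eve > Iris; Dave > Eve; Alice > Dave
Method: at each step, the next-highest is the one remaining person who never appears on the smaller side of a constraint between remaining people.
  Step 1: remaining {Pat, Alice, Iris, Dave, Eve}; on the smaller side: {Pat, Iris, Dave, Eve} → Alice is next (Alice > Pat; Alice > Dave).
  Step 2: remaining {Pat, Iris, Dave, Eve}; on the smaller side: {Pat, Iris, Eve} → Dave is next (Dave > Eve).
  Step 3: remaining {Pat, Iris, Eve}; on the smaller side: {Pat, Iris} → Eve is next (Eve > Iris).
  Step 4: remaining {Pat, Iris}; on the smaller side: {Pat} → Iris is next (Iris > Pat).
  Step 5: only Pat remains → lowest.
Final ranking (highest to lowest):

Alice > Dave > Eve > Iris > Pat


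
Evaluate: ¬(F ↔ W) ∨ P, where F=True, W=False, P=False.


F = True, W = False, P = False
Expression: ¬(F ↔ W) ∨ P
Step 1: F ↔ W = (True iff False) = False
Step 2: ¬(F ↔ W) = NOT False = True
Step 3: (True) ∨ P = True OR False = True

True


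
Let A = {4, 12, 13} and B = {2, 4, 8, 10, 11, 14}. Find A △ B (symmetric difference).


A = {4, 12, 13}
B = {2, 4, 8, 10, 11, 14}
Operation: symmetric difference
In A only: [12, 13], in B only: [2, 8, 10, 11, 14]

{2, 8, 10, 11, 12, 13, 14}


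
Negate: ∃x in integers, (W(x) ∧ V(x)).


Original: ∃x (W(x) ∧ V(x))
Rule: ¬∀→∃, ¬∃→∀, negate predicate.
Negation: ∀x (¬W(x) ∨ ¬V(x))

∀x (¬W(x) ∨ ¬V(x))


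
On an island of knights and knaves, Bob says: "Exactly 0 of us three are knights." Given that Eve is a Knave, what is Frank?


Bob claims exactly 0 knights among Bob, Eve, Frank.
Given: Eve is a Knave.

Case 1: Bob is a Knight (tells truth)
  Then exactly 0 of the three are knights.
  Counting Bob, Eve: 1 knight(s) so far. Need -1 more → impossible.
Case 2: Bob is a Knave (lies)
  Then the count is NOT 0.
  If Frank = Knave, count = 0 = 0 → claim would be true, contradicts lie.
  If Frank = Knight, count = 1 ≠ 0 → lie confirmed ✓

Frank is a Knight.

Knight


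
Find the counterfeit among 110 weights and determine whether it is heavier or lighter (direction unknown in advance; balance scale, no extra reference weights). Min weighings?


Let n = 110. 220 possibilities (n weights × lighter/heavier); each weighing has 3 outcomes.
Bound for k weighings: say the first weighing puts j weights on each pan. If it tips, the 2j weighed weights remain suspects (each with a known direction) and k-1 weighings give 3^(k-1) outcomes; 3^(k-1) is odd, so 2j ≤ 3^(k-1) - 1. If it balances, the n - 2j unweighed weights remain with direction unknown: 2(n - 2j) ≤ 3^(k-1) - 1 by the same parity argument. Adding, n ≤ (3^(k-1) - 1) + (3^(k-1) - 1)/2 = (3^k - 3)/2, and the classical three-group strategy achieves this (3 weights in 2 weighings, 12 in 3, 39 in 4, 120 in 5).
So we need the smallest k with (3^k - 3)/2 ≥ 110.
k = 4: (3^4 - 3)/2 = 39 < 110 ✗
k = 5: (3^5 - 3)/2 = 120 ≥ 110 ✓

5


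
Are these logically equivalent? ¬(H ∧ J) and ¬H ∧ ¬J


Expression 1: ¬(H ∧ J)
Expression 2: ¬H ∧ ¬J
Truth table (H J | Expr1 Expr2):
  T T |   F     F
  T F |   T     F   ← differ
  F T |   T     F   ← differ
  F F |   T     T
Counterexample: H=T, J=F gives Expr1 = T but Expr2 = F, so the expressions are NOT logically equivalent.

No


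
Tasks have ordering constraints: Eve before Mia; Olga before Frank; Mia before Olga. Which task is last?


Constraints: Eve before Mia; Olga before Frank; Mia before Olga
The last task can have nothing scheduled after it, so it must never appear on the left of a 'before'.
Tasks appearing before some other task: Eve, Olga, Mia.
The only task not in that list is Frank → it is last.

Frank


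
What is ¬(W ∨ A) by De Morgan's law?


De Morgan's law: ¬(P ∨ Q) ≡ ¬P ∧ ¬Q
¬(W ∨ A) = ¬W ∧ ¬A

¬W ∧ ¬A


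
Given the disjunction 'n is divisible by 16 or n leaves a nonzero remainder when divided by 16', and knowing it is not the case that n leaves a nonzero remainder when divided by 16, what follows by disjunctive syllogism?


Disjunctive syllogism: P ∨ Q, ¬P ⊢ Q
Disjunction: n is divisible by 16 ∨ n leaves a nonzero remainder when divided by 16
We know it is not the case that n leaves a nonzero remainder when divided by 16.
By disjunctive syllogism, the other disjunct must be true.

n is divisible by 16


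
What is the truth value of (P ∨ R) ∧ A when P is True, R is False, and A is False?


P = True, R = False, A = False
Step 1: P ∨ R = True OR False = True
Step 2: True ∧ A = True AND False = False
OR is true when at least one operand is true; AND requires both.

False


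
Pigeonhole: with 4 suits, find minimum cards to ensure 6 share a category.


Pigeonhole: to guarantee k in one of n categories, need (k-1)×n + 1.
k = 6, n = 4
Minimum = (6-1) × 4 + 1 = 5 × 4 + 1

21


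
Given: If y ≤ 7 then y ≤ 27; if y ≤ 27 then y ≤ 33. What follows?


Hypothetical syllogism: P → Q, Q → R ⊢ P → R
Premise 1: y ≤ 7 → y ≤ 27
Premise 2: y ≤ 27 → y ≤ 33
Chain the implications: the middle term (y ≤ 27) links the two.
Conclusion: If y ≤ 7, then y ≤ 33.

If y ≤ 7, then y ≤ 33.


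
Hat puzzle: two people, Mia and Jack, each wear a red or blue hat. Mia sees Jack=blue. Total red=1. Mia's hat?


Total red = 1, Jack = blue
Red accounted for: 0
Remaining for Mia: 1
Mia's hat is red.

red


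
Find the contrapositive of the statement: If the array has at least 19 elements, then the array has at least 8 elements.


Original: If the array has at least 19 elements, then the array has at least 8 elements
Contrapositive: If ¬Q, then ¬P
Negate Q: not (the array has at least 8 elements)
Negate P: not (the array has at least 19 elements)

If not (the array has at least 8 elements), then not (the array has at least 19 elements).


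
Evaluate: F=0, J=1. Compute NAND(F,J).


F AND J = 0
NOT(0) = 1

1


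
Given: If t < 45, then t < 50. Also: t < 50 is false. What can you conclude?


Modus tollens: P → Q, ¬Q ⊢ ¬P
P: t < 45
Q: t < 50
We have P → Q and Q is false.
By modus tollens, P must be false.

It is not the case that t < 45


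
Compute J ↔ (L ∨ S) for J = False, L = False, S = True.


J = False, L = False, S = True
Step 1: L ∨ S = False OR True = True
Step 2: J ↔ (True): true when both sides have same truth value.
Result: False ↔ True = False

False


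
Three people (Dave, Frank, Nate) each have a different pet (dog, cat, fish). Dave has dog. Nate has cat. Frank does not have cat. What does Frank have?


From clues:
  Nate → cat
  Dave → dog
By elimination, Frank gets the remaining.

fish


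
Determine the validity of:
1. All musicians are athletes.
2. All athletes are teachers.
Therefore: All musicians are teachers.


Premise 1: All musicians are athletes.
Premise 2: All athletes are teachers.
Conclusion: All musicians are teachers.
Barbara syllogism (AAA-1): All A are B, All B are C → All A are C.
Middle term (athletes) distributed in premise 2.

Valid


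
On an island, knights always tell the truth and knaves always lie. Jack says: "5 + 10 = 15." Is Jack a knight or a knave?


Statement: "5 + 10 = 15."
Actual: 5 + 10 = 15
Claimed: 15
Statement is TRUE → Jack tells the truth → Knight

Knight


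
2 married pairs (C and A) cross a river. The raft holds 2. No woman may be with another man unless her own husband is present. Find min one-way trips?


Label couples C and A.
1. WC+WA → (far: WC,WA; near: HC,HA)
2. WC ←   (far: WA; near: HC,HA,WC)
3. HC+HA → (far: HC,HA,WA; near: WC)
4. HC ←   (far: HA,WA; near: HC,WC)  — HC returns, since WC is alone on near bank
5. HC+WC → (far: all four; near: empty)
Every state respects the constraint.
Minimum trips = 5

5


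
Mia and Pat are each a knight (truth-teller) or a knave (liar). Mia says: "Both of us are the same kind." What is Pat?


Mia says: "Both of us are the same kind."
Case 1: Mia is a Knight (truth-teller)
  Statement is true → they ARE the same → Pat is also a Knight
Case 2: Mia is a Knave (liar)
  Statement is false → they are NOT the same → Pat is a Knight
In both cases, Pat is a Knight.

Knight


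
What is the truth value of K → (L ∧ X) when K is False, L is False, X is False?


K = False, L = False, X = False
Step 1: L ∧ X = False AND False = False
Step 2: K → (False): false only when K=True and consequent=False.
Result: True

True


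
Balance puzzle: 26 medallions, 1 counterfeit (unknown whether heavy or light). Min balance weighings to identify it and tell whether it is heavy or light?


Let n = 26. 52 possibilities (n medallions × lighter/heavier); each weighing has 3 outcomes.
Bound for k weighings: say the first weighing puts j medallions on each pan. If it tips, the 2j weighed medallions remain suspects (each with a known direction) and k-1 weighings give 3^(k-1) outcomes; 3^(k-1) is odd, so 2j ≤ 3^(k-1) - 1. If it balances, the n - 2j unweighed medallions remain with direction unknown: 2(n - 2j) ≤ 3^(k-1) - 1 by the same parity argument. Adding, n ≤ (3^(k-1) - 1) + (3^(k-1) - 1)/2 = (3^k - 3)/2, and the classical three-group strategy achieves this (3 medallions in 2 weighings, 12 in 3, 39 in 4, 120 in 5).
So we need the smallest k with (3^k - 3)/2 ≥ 26.
k = 3: (3^3 - 3)/2 = 12 < 26 ✗
k = 4: (3^4 - 3)/2 = 39 ≥ 26 ✓

4


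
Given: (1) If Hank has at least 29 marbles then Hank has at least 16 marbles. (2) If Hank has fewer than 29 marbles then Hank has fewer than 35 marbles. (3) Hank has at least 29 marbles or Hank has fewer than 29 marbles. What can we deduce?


Constructive dilemma: (P → Q) ∧ (R → S), P ∨ R ⊢ Q ∨ S
Premise 1: Hank has at least 29 marbles → Hank has at least 16 marbles
Premise 2: Hank has fewer than 29 marbles → Hank has fewer than 35 marbles
Premise 3: Hank has at least 29 marbles ∨ Hank has fewer than 29 marbles
Case 1: Assuming Hank has at least 29 marbles, then by Premise 1, Hank has at least 16 marbles.
Case 2: Assuming Hank has fewer than 29 marbles, then by Premise 2, Hank has fewer than 35 marbles.
Since one of Hank has at least 29 marbles or Hank has fewer than 29 marbles must hold, we get Hank has at least 16 marbles or Hank has fewer than 35 marbles.

Hank has at least 16 marbles or Hank has fewer than 35 marbles.


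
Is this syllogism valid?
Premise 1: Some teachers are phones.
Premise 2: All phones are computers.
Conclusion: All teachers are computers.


Premise 1: Some teachers are phones.
Premise 2: All phones are computers.
Conclusion: All teachers are computers.
Fallacy: illicit minor. The minor term (teachers) is distributed in the conclusion ('All teachers ...') but undistributed in its premise ('Some teachers are phones' doesn't cover all teachers).
Only 'Some teachers are computers' follows, not 'All'.

Invalid


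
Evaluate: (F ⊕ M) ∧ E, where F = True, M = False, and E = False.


F = True, M = False, E = False
Step 1: F ⊕ M = True XOR False = True
Step 2: True ∧ E = True AND False = False
XOR true when exactly one of F,M is true; then AND with E.

False


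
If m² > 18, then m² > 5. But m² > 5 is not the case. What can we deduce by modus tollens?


Modus tollens: P → Q, ¬Q ⊢ ¬P
P: m² > 18
Q: m² > 5
We have P → Q and Q is false.
By modus tollens, P must be false.

It is not the case that m² > 18


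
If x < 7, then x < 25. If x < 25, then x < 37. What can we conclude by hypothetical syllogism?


Hypothetical syllogism: P → Q, Q → R ⊢ P → R
Premise 1: x < 7 → x < 25
Premise 2: x < 25 → x < 37
Chain the implications: the middle term (x < 25) links the two.
Conclusion: If x < 7, then x < 37.

If x < 7, then x < 37.


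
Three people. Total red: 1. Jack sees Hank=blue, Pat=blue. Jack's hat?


Total red = 1, seen red = 0
Own red = 1 - 0 = 1
Jack's hat is red.

red


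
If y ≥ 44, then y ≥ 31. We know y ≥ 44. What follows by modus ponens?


Modus ponens: P → Q, P ⊢ Q
P: y ≥ 44
Q: y ≥ 31
We have P → Q and P is true.
By modus ponens, Q must be true.

y ≥ 31


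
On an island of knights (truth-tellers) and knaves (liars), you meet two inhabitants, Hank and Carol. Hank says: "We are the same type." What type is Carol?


Hank says: "We are the same type."
Case 1: Hank is a Knight (truth-teller)
  Statement is true → they ARE the same → Carol is also a Knight
Case 2: Hank is a Knave (liar)
  Statement is false → they are NOT the same → Carol is a Knight
In both cases, Carol is a Knight.

Knight


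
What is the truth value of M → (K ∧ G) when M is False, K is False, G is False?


M = False, K = False, G = False
Step 1: K ∧ G = False AND False = False
Step 2: M → (False): false only when M=True and consequent=False.
Result: True

True


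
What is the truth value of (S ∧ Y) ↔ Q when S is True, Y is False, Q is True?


S = True, Y = False, Q = True
Step 1: S ∧ Y = True AND False = False
Step 2: (False) ↔ Q: true when both sides have same truth value.
Result: False ↔ True = False

False


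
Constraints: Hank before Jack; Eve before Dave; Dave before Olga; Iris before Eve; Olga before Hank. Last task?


Constraints: Hank before Jack; Eve before Dave; Dave before Olga; Iris before Eve; Olga before Hank
The last task can have nothing scheduled after it, so it must never appear on the left of a 'before'.
Tasks appearing before some other task: Hank, Eve, Dave, Iris, Olga.
The only task not in that list is Jack → it is last.

Jack


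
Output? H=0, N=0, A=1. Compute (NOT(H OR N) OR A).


H OR N = 0
NOT(0) = 1
1 OR 1 = 1

1


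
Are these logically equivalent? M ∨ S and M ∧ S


Expression 1: M ∨ S
Expression 2: M ∧ S
Truth table (M S | Expr1 Expr2):
  T T |   T     T
  T F |   T     F   ← differ
  F T |   T     F   ← differ
  F F |   F     F
Counterexample: M=T, S=F gives Expr1 = T but Expr2 = F, so the expressions are NOT logically equivalent.

No


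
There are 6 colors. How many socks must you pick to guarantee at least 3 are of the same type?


Pigeonhole: to guarantee k in one of n categories, need (k-1)×n + 1.
k = 3, n = 6
Minimum = (3-1) × 6 + 1 = 2 × 6 + 1

13


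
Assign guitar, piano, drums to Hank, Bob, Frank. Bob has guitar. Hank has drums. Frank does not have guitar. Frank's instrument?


From clues:
  Bob → guitar
  Hank → drums
By elimination, Frank gets the remaining.

piano


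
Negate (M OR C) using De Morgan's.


De Morgan's law: ¬(P ∨ Q) ≡ ¬P ∧ ¬Q
¬(M ∨ C) = ¬M ∧ ¬C

¬M ∧ ¬C


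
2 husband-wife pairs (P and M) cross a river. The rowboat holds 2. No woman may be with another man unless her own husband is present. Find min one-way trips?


Label couples P and M.
1. WP+WM → (far: WP,WM; near: HP,HM)
2. WP ←   (far: WM; near: HP,HM,WP)
3. HP+HM → (far: HP,HM,WM; near: WP)
4. HP ←   (far: HM,WM; near: HP,WP)  — HP returns, since WP is alone on near bank
5. HP+WP → (far: all four; near: empty)
Every state respects the constraint.
Minimum trips = 5

5


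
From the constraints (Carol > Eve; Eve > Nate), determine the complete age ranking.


Constraints: Carol > Eve; Eve > Nate
Method: at each step, the next-highest is the one remaining person who never appears on the smaller side of a constraint between remaining people.
  Step 1: remaining {Nate, Eve, Carol}; on the smaller side: {Nate, Eve} → Carol is next (Carol > Eve).
  Step 2: remaining {Nate, Eve}; on the smaller side: {Nate} → Eve is next (Eve > Nate).
  Step 3: only Nate remains → lowest.
Final ranking (highest to lowest):

Carol > Eve > Nate


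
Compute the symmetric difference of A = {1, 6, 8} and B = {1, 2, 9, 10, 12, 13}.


A = {1, 6, 8}
B = {1, 2, 9, 10, 12, 13}
Operation: symmetric difference
In A only: [6, 8], in B only: [2, 9, 10, 12, 13]

{2, 6, 8, 9, 10, 12, 13}


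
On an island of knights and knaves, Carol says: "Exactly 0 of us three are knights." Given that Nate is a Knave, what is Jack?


Carol claims exactly 0 knights among Carol, Nate, Jack.
Given: Nate is a Knave.

Case 1: Carol is a Knight (tells truth)
  Then exactly 0 of the three are knights.
  Counting Carol, Nate: 1 knight(s) so far. Need -1 more → impossible.
Case 2: Carol is a Knave (lies)
  Then the count is NOT 0.
  If Jack = Knave, count = 0 = 0 → claim would be true, contradicts lie.
  If Jack = Knight, count = 1 ≠ 0 → lie confirmed ✓

Jack is a Knight.

Knight


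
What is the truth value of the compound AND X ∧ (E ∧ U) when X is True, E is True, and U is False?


X = True, E = True, U = False
Step 1: E ∧ U = True AND False = False
Step 2: X ∧ False = True AND False = False
AND is true only when ALL operands are true.

False


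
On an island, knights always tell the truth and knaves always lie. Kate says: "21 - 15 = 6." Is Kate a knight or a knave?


Statement: "21 - 15 = 6."
Actual: 21 - 15 = 6
Claimed: 6
Statement is TRUE → Kate tells the truth → Knight

Knight


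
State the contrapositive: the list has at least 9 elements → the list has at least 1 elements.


Original: If the list has at least 9 elements, then the list has at least 1 elements
Contrapositive: If ¬Q, then ¬P
Negate Q: not (the list has at least 1 elements)
Negate P: not (the list has at least 9 elements)

If not (the list has at least 1 elements), then not (the list has at least 9 elements).


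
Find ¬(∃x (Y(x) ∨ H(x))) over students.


Original: ∃x (Y(x) ∨ H(x))
Rule: ¬∀→∃, ¬∃→∀, negate predicate.
Negation: ∀x (¬Y(x) ∧ ¬H(x))

∀x (¬Y(x) ∧ ¬H(x))


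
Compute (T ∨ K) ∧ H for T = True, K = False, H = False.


T = True, K = False, H = False
Step 1: T ∨ K = True OR False = True
Step 2: True ∧ H = True AND False = False
OR is true when at least one operand is true; AND requires both.

False


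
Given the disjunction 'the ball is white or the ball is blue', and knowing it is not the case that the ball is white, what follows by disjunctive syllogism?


Disjunctive syllogism: P ∨ Q, ¬P ⊢ Q
Disjunction: the ball is white ∨ the ball is blue
We know it is not the case that the ball is white.
By disjunctive syllogism, the other disjunct must be true.

The ball is blue


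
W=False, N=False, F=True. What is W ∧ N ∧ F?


W = False, N = False, F = True
Expression: W ∧ N ∧ F
Step 1: W ∧ N = False AND False = False
Step 2: (False) ∧ F = False AND True = False

False


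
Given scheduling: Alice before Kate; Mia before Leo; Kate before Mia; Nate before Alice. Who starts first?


Constraints: Alice before Kate; Mia before Leo; Kate before Mia; Nate before Alice
The first task can have nothing scheduled before it, so it must never appear on the right of a 'before'.
Tasks appearing after some 'before': Kate, Leo, Mia, Alice.
The only task not in that list is Nate → it is first.

Nate


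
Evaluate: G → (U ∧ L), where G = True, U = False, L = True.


G = True, U = False, L = True
Step 1: U ∧ L = False AND True = False
Step 2: G → (False): false only when G=True and consequent=False.
Result: False

False


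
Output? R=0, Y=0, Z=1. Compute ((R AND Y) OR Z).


R AND Y = 0&0 = 0
0 OR 1 = 1

1


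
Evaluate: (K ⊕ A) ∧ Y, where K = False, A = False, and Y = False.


K = False, A = False, Y = False
Step 1: K ⊕ A = False XOR False = False
Step 2: False ∧ Y = False AND False = False
XOR true when exactly one of K,A is true; then AND with Y.

False


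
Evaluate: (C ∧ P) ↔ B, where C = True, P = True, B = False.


C = True, P = True, B = False
Step 1: C ∧ P = True AND True = True
Step 2: (True) ↔ B: true when both sides have same truth value.
Result: True ↔ False = False

False


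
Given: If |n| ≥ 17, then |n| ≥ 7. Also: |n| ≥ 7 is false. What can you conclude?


Modus tollens: P → Q, ¬Q ⊢ ¬P
P: |n| ≥ 17
Q: |n| ≥ 7
We have P → Q and Q is false.
By modus tollens, P must be false.

It is not the case that |n| ≥ 17


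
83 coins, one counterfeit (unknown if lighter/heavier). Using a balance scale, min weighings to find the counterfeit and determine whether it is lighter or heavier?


Let n = 83. 166 possibilities (n coins × lighter/heavier); each weighing has 3 outcomes.
Bound for k weighings: say the first weighing puts j coins on each pan. If it tips, the 2j weighed coins remain suspects (each with a known direction) and k-1 weighings give 3^(k-1) outcomes; 3^(k-1) is odd, so 2j ≤ 3^(k-1) - 1. If it balances, the n - 2j unweighed coins remain with direction unknown: 2(n - 2j) ≤ 3^(k-1) - 1 by the same parity argument. Adding, n ≤ (3^(k-1) - 1) + (3^(k-1) - 1)/2 = (3^k - 3)/2, and the classical three-group strategy achieves this (3 coins in 2 weighings, 12 in 3, 39 in 4, 120 in 5).
So we need the smallest k with (3^k - 3)/2 ≥ 83.
k = 4: (3^4 - 3)/2 = 39 < 83 ✗
k = 5: (3^5 - 3)/2 = 120 ≥ 83 ✓

5


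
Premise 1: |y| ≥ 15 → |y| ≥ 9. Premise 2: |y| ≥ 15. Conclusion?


Modus ponens: P → Q, P ⊢ Q
P: |y| ≥ 15
Q: |y| ≥ 9
We have P → Q and P is true.
By modus ponens, Q must be true.

|y| ≥ 9


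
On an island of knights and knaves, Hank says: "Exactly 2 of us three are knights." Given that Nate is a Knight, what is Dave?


Hank claims exactly 2 knights among Hank, Nate, Dave.
Given: Nate is a Knight.

Case 1: Hank is a Knight (tells truth)
  Then exactly 2 of the three are knights.
  Counting Hank, Nate: 2 knight(s) so far. Need 0 more → Dave = Knave.
Case 2: Hank is a Knave (lies)
  Then the count is NOT 2.
  If Dave = Knight, count = 2 = 2 → claim would be true, contradicts lie.
  If Dave = Knave, count = 1 ≠ 2 → lie confirmed ✓

Dave is a Knave.

Knave


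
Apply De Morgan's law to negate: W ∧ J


De Morgan's law: ¬(P ∧ Q) ≡ ¬P ∨ ¬Q
¬(W ∧ J) = ¬W ∨ ¬J

¬W ∨ ¬J


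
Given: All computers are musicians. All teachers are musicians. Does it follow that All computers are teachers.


Premise 1: All computers are musicians.
Premise 2: All teachers are musicians.
Conclusion: All computers are teachers.
Fallacy: undistributed middle. musicians is predicate in both.
Counterexample: computers and teachers could be disjoint subsets of musicians.

Invalid


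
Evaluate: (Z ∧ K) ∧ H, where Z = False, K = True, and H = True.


Z = False, K = True, H = True
Step 1: Z ∧ K = False AND True = False
Step 2: False ∧ H = False AND True = False
AND is true only when ALL operands are true.

False


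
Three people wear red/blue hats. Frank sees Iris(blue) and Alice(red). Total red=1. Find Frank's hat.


Total red = 1, seen red = 1
Own red = 1 - 1 = 0
Frank's hat is blue.

blue


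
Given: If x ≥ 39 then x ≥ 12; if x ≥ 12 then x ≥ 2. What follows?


Hypothetical syllogism: P → Q, Q → R ⊢ P → R
Premise 1: x ≥ 39 → x ≥ 12
Premise 2: x ≥ 12 → x ≥ 2
Chain the implications: the middle term (x ≥ 12) links the two.
Conclusion: If x ≥ 39, then x ≥ 2.

If x ≥ 39, then x ≥ 2.


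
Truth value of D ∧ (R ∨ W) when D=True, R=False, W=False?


D = True, R = False, W = False
Expression: D ∧ (R ∨ W)
Step 1: R ∨ W = False OR False = False
Step 2: D ∧ (False) = True AND False = False

False


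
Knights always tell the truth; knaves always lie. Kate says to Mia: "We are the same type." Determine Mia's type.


Kate says: "We are the same type."
Case 1: Kate is a Knight (truth-teller)
  Statement is true → they ARE the same → Mia is also a Knight
Case 2: Kate is a Knave (liar)
  Statement is false → they are NOT the same → Mia is a Knight
In both cases, Mia is a Knight.

Knight


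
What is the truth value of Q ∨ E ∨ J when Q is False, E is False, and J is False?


Q = False, E = False, J = False
Step 1: Q ∨ E = False OR False = False
Step 2: False ∨ J = False OR False = False
OR is true when at least one operand is true.

False


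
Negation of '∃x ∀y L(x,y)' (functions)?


Original: ∃x ∀y L(x,y)
Rule: ¬∀→∃, ¬∃→∀, negate predicate.
Negation: ∀x ∃y ¬L(x,y)

∀x ∃y ¬L(x,y)


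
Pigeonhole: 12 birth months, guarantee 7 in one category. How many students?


Pigeonhole: to guarantee k in one of n categories, need (k-1)×n + 1.
k = 7, n = 12
Minimum = (7-1) × 12 + 1 = 6 × 12 + 1

73


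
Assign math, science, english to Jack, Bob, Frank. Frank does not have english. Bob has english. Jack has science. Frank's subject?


From clues:
  Bob → english
  Jack → science
By elimination, Frank gets the remaining.

math


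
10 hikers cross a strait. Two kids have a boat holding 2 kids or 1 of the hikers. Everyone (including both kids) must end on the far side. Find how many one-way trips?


Per crossing of one of the hikers: kids→, one←, one of the hikers→, one← = 4 trips
10 × 4 = 40, + 1 final kids→ = 41
Minimum trips = 41

41


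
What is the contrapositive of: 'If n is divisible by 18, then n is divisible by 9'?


Original: If n is divisible by 18, then n is divisible by 9
Contrapositive: If ¬Q, then ¬P
Negate Q: not (n is divisible by 9)
Negate P: not (n is divisible by 18)

If not (n is divisible by 9), then not (n is divisible by 18).


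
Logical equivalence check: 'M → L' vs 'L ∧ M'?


Expression 1: M → L
Expression 2: L ∧ M
Truth table (M L | Expr1 Expr2):
  T T |   T     T
  T F |   F     F
  F T |   T     F   ← differ
  F F |   T     F   ← differ
Counterexample: M=F, L=T gives Expr1 = T but Expr2 = F, so the expressions are NOT logically equivalent.

No


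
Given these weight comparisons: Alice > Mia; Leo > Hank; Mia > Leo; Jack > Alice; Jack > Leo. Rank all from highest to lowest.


Constraints: Alice > Mia; Leo > Hank; Mia > Leo; Jack > Alice; Jack > Leo
Method: at each step, the next-highest is the one remaining person who never appears on the smaller side of a constraint between remaining people.
  Step 1: remaining {Hank, Mia, Jack, Leo, Alice}; on the smaller side: {Hank, Mia, Leo, Alice} → Jack is next (Jack > Alice; Jack > Leo).
  Step 2: remaining {Hank, Mia, Leo, Alice}; on the smaller side: {Hank, Mia, Leo} → Alice is next (Alice > Mia).
  Step 3: remaining {Hank, Mia, Leo}; on the smaller side: {Hank, Leo} → Mia is next (Mia > Leo).
  Step 4: remaining {Hank, Leo}; on the smaller side: {Hank} → Leo is next (Leo > Hank).
  Step 5: only Hank remains → lowest.
Final ranking (highest to lowest):

Jack > Alice > Mia > Leo > Hank
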